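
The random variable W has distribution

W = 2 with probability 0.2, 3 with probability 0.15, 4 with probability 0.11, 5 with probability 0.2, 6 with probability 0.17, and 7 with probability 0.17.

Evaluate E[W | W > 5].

6.5

P(W > 5) = 0.17 + 0.17 = 0.34.
E[W | W > 5] = [6·0.17 + 7·0.17] / 0.34
 = 2.21 / 0.34
 = 13/2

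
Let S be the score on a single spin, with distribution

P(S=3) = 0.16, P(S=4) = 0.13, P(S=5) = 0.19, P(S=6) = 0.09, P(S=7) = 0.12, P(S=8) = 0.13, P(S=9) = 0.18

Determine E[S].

5.99

E[S] = Σ s·P(S=s)
 = 3·0.16 + 4·0.13 + 5·0.19 + 6·0.09 + 7·0.12 + 8·0.13 + 9·0.18
 = 0.48 + 0.52 + 0.95 + 0.54 + 0.84 + 1.04 + 1.62
 = 5.99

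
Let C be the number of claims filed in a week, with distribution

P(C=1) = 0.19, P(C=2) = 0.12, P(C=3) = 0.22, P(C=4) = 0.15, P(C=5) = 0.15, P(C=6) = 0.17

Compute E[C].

E[C] = Σ c·P(C=c)
 = 1·0.19 + 2·0.12 + 3·0.22 + 4·0.15 + 5·0.15 + 6·0.17
 = 0.19 + 0.24 + 0.66 + 0.6 + 0.75 + 1.02
 = 3.46

3.46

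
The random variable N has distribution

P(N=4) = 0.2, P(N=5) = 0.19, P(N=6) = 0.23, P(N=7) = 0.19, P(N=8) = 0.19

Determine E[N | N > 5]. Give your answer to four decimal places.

6.9344

P(N > 5) = 0.23 + 0.19 + 0.19 = 0.61.
E[N | N > 5] = [6·0.23 + 7·0.19 + 8·0.19] / 0.61
 = 4.23 / 0.61
 = 423/61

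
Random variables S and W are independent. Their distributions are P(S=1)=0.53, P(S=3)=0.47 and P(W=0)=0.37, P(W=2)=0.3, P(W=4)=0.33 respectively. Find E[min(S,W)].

1.0812

E[min(S,W)] = Σ_s Σ_w min(s,w) · P(S=s)P(W=w)
 = 0·0.1961 + 1·0.159 + 1·0.1749 + 0·0.1739 + 2·0.141 + 3·0.1551
 = 0 + 0.159 + 0.1749 + 0 + 0.282 + 0.4653
 = 1.0812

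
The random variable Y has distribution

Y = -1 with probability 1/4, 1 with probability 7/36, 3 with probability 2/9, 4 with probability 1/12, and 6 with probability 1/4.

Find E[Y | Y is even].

5.5

P(Y is even) = 1/12 + 1/4 = 1/3.
E[Y | Y is even] = [4·1/12 + 6·1/4] / (1/3)
 = 11/6 / (1/3)
 = 11/2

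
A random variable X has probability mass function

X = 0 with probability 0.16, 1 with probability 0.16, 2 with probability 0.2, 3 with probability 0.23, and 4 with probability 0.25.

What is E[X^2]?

7.03

E[X^2] = Σ x^2·P(X=x)
 = 0·0.16 + 1·0.16 + 4·0.2 + 9·0.23 + 16·0.25
 = 0 + 0.16 + 0.8 + 2.07 + 4
 = 7.03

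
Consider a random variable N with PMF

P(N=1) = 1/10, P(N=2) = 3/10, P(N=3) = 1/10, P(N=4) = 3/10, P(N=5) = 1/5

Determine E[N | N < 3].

P(N < 3) = 1/10 + 3/10 = 2/5.
E[N | N < 3] = [1·1/10 + 2·3/10] / (2/5)
 = 7/10 / (2/5)
 = 7/4

1.75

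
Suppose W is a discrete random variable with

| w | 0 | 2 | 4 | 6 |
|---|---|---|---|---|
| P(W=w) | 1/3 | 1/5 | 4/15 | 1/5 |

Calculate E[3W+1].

9

E[3W+1] = Σ (3w+1)·P(W=w)
 = 1·1/3 + 7·1/5 + 13·4/15 + 19·1/5
 = 1/3 + 7/5 + 52/15 + 19/5
 = 9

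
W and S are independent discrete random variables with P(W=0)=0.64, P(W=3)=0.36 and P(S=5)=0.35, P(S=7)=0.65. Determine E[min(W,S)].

1.08

E[min(W,S)] = Σ_w Σ_s min(w,s) · P(W=w)P(S=s)
 = 0·0.224 + 0·0.416 + 3·0.126 + 3·0.234
 = 0 + 0 + 0.378 + 0.702
 = 1.08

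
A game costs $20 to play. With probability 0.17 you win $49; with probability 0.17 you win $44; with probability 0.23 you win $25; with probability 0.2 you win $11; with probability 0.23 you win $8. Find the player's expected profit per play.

5.6

E[payout] = 49·0.17 + 44·0.17 + 25·0.23 + 11·0.2 + 8·0.23
 = 8.33 + 7.48 + 5.75 + 2.2 + 1.84
 = 25.6
Net = 25.6 - 20 = 5.6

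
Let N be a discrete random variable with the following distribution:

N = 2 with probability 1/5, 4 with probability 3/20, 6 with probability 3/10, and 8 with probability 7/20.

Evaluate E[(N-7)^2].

E[(N-7)^2] = Σ (n-7)^2·P(N=n)
 = 25·1/5 + 9·3/20 + 1·3/10 + 1·7/20
 = 5 + 27/20 + 3/10 + 7/20
 = 7

7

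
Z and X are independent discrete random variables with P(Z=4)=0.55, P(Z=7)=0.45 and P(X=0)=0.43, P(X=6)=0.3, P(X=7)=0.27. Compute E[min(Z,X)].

2.9145

E[min(Z,X)] = Σ_z Σ_x min(z,x) · P(Z=z)P(X=x)
 = 0·0.2365 + 4·0.165 + 4·0.1485 + 0·0.1935 + 6·0.135 + 7·0.1215
 = 0 + 0.66 + 0.594 + 0 + 0.81 + 0.8505
 = 2.9145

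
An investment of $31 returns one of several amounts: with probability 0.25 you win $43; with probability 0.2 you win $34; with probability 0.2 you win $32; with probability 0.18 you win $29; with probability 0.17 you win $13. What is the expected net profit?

E[payout] = 43·0.25 + 34·0.2 + 32·0.2 + 29·0.18 + 13·0.17
 = 10.75 + 6.8 + 6.4 + 5.22 + 2.21
 = 31.38
Net = 31.38 - 31 = 0.38

0.38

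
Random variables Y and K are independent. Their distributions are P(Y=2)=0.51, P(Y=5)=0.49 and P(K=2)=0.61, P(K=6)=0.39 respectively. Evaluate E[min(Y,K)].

E[min(Y,K)] = Σ_y Σ_k min(y,k) · P(Y=y)P(K=k)
 = 2·0.3111 + 2·0.1989 + 2·0.2989 + 5·0.1911
 = 0.6222 + 0.3978 + 0.5978 + 0.9555
 = 2.5733

2.5733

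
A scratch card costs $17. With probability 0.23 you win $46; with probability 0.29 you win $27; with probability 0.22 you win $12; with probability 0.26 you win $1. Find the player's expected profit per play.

4.31

E[payout] = 46·0.23 + 27·0.29 + 12·0.22 + 1·0.26
 = 10.58 + 7.83 + 2.64 + 0.26
 = 21.31
Net = 21.31 - 17 = 4.31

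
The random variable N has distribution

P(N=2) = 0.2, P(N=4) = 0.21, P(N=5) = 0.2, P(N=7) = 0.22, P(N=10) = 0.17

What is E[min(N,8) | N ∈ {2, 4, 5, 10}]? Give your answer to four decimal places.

P(N ∈ {2, 4, 5, 10}) = 0.2 + 0.21 + 0.2 + 0.17 = 0.78.
E[min(N,8) | N ∈ {2, 4, 5, 10}] = [2·0.2 + 4·0.21 + 5·0.2 + 8·0.17] / 0.78
 = 3.6 / 0.78
 = 60/13

4.6154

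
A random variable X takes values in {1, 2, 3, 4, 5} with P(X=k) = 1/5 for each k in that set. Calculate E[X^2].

11

E[X^2] = Σ x^2·P(X=x)
 = 1·1/5 + 4·1/5 + 9·1/5 + 16·1/5 + 25·1/5
 = 1/5 + 4/5 + 9/5 + 16/5 + 5
 = 11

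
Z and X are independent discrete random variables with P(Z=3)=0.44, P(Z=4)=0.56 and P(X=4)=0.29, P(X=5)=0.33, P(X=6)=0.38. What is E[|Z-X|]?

1.53

E[|Z-X|] = Σ_z Σ_x |z-x| · P(Z=z)P(X=x)
 = 1·0.1276 + 2·0.1452 + 3·0.1672 + 0·0.1624 + 1·0.1848 + 2·0.2128
 = 0.1276 + 0.2904 + 0.5016 + 0 + 0.1848 + 0.4256
 = 1.53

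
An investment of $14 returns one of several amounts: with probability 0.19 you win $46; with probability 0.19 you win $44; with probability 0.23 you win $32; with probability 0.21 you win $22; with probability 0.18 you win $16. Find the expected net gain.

17.96

E[payout] = 46·0.19 + 44·0.19 + 32·0.23 + 22·0.21 + 16·0.18
 = 8.74 + 8.36 + 7.36 + 4.62 + 2.88
 = 31.96
Net = 31.96 - 14 = 17.96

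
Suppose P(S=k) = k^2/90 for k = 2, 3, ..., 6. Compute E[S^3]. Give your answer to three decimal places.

135.556

E[S^3] = Σ s^3·P(S=s)
 = 8·2/45 + 27·1/10 + 64·8/45 + 125·5/18 + 216·2/5
 = 16/45 + 27/10 + 512/45 + 625/18 + 432/5
 = 1220/9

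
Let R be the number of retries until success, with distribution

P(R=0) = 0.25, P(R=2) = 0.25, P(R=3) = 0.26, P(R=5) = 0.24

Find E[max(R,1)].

2.73

E[max(R,1)] = Σ max(r,1)·P(R=r)
 = 1·0.25 + 2·0.25 + 3·0.26 + 5·0.24
 = 0.25 + 0.5 + 0.78 + 1.2
 = 2.73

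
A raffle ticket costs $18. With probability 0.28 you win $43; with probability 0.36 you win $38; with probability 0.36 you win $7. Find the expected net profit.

E[payout] = 43·0.28 + 38·0.36 + 7·0.36
 = 12.04 + 13.68 + 2.52
 = 28.24
Net = 28.24 - 18 = 10.24

10.24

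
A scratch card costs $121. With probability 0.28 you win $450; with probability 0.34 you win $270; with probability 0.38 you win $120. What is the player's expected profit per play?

E[payout] = 450·0.28 + 270·0.34 + 120·0.38
 = 126 + 91.8 + 45.6
 = 263.4
Net = 263.4 - 121 = 142.4

142.4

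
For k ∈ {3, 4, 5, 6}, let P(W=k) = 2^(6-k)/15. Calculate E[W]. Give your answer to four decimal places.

3.7333

E[W] = Σ w·P(W=w)
 = 3·8/15 + 4·4/15 + 5·2/15 + 6·1/15
 = 8/5 + 16/15 + 2/3 + 2/5
 = 56/15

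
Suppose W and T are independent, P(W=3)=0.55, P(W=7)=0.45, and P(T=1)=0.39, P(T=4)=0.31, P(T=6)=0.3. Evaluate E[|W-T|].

E[|W-T|] = Σ_w Σ_t |w-t| · P(W=w)P(T=t)
 = 2·0.2145 + 1·0.1705 + 3·0.165 + 6·0.1755 + 3·0.1395 + 1·0.135
 = 0.429 + 0.1705 + 0.495 + 1.053 + 0.4185 + 0.135
 = 2.701

2.701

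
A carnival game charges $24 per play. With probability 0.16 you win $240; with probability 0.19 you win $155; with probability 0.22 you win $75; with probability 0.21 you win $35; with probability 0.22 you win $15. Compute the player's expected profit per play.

E[payout] = 240·0.16 + 155·0.19 + 75·0.22 + 35·0.21 + 15·0.22
 = 38.4 + 29.45 + 16.5 + 7.35 + 3.3
 = 95
Net = 95 - 24 = 71

71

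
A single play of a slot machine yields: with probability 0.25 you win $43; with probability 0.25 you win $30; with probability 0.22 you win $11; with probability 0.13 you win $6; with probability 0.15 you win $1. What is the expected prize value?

E[payout] = 43·0.25 + 30·0.25 + 11·0.22 + 6·0.13 + 1·0.15
 = 10.75 + 7.5 + 2.42 + 0.78 + 0.15
 = 21.6

21.6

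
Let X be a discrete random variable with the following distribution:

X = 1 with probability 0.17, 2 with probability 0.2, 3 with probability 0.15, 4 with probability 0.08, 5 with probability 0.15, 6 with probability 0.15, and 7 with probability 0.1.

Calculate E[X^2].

E[X^2] = Σ x^2·P(X=x)
 = 1·0.17 + 4·0.2 + 9·0.15 + 16·0.08 + 25·0.15 + 36·0.15 + 49·0.1
 = 0.17 + 0.8 + 1.35 + 1.28 + 3.75 + 5.4 + 4.9
 = 17.65

17.65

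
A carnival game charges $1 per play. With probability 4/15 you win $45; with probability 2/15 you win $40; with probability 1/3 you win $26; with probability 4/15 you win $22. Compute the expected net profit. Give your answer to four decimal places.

E[payout] = 45·4/15 + 40·2/15 + 26·1/3 + 22·4/15
 = 12 + 16/3 + 26/3 + 88/15
 = 478/15
Net = 478/15 - 1 = 463/15

30.8667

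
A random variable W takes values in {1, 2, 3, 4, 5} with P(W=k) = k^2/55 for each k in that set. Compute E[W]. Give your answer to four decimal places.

E[W] = Σ w·P(W=w)
 = 1·1/55 + 2·4/55 + 3·9/55 + 4·16/55 + 5·5/11
 = 1/55 + 8/55 + 27/55 + 64/55 + 25/11
 = 45/11

4.0909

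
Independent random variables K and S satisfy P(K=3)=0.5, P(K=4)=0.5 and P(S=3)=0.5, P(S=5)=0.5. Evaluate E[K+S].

E[K+S] = Σ_k Σ_s (k+s) · P(K=k)P(S=s)
 = 6·0.25 + 8·0.25 + 7·0.25 + 9·0.25
 = 1.5 + 2 + 1.75 + 2.25
 = 7.5

7.5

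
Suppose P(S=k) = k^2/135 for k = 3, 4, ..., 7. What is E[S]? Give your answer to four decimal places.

E[S] = Σ s·P(S=s)
 = 3·1/15 + 4·16/135 + 5·5/27 + 6·4/15 + 7·49/135
 = 1/5 + 64/135 + 25/27 + 8/5 + 343/135
 = 155/27

5.7407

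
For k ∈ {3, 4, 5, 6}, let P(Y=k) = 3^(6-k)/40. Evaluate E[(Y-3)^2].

0.75

E[(Y-3)^2] = Σ (y-3)^2·P(Y=y)
 = 0·27/40 + 1·9/40 + 4·3/40 + 9·1/40
 = 0 + 9/40 + 3/10 + 9/40
 = 3/4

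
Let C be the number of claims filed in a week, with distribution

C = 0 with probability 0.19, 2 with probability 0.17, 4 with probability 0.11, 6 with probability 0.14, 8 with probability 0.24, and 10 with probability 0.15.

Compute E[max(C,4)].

6.14

E[max(C,4)] = Σ max(c,4)·P(C=c)
 = 4·0.19 + 4·0.17 + 4·0.11 + 6·0.14 + 8·0.24 + 10·0.15
 = 0.76 + 0.68 + 0.44 + 0.84 + 1.92 + 1.5
 = 6.14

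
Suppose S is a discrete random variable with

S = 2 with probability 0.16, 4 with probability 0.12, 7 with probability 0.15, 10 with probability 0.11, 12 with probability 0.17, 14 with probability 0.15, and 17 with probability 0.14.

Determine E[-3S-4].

E[-3S-4] = Σ (-3s-4)·P(S=s)
 = (-10)·0.16 + (-16)·0.12 + (-25)·0.15 + (-34)·0.11 + (-40)·0.17 + (-46)·0.15 + (-55)·0.14
 = (-1.6) + (-1.92) + (-3.75) + (-3.74) + (-6.8) + (-6.9) + (-7.7)
 = -32.41

-32.41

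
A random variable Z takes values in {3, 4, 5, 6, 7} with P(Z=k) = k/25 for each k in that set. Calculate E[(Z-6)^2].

2.2

E[(Z-6)^2] = Σ (z-6)^2·P(Z=z)
 = 9·3/25 + 4·4/25 + 1·1/5 + 0·6/25 + 1·7/25
 = 27/25 + 16/25 + 1/5 + 0 + 7/25
 = 11/5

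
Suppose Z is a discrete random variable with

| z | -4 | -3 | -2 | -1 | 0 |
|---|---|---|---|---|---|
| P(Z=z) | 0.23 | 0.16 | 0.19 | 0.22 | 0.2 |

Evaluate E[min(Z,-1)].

E[min(Z,-1)] = Σ min(z,-1)·P(Z=z)
 = (-4)·0.23 + (-3)·0.16 + (-2)·0.19 + (-1)·0.22 + (-1)·0.2
 = (-0.92) + (-0.48) + (-0.38) + (-0.22) + (-0.2)
 = -2.2

-2.2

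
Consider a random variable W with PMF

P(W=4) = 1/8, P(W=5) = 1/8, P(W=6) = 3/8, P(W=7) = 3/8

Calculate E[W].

6

E[W] = Σ w·P(W=w)
 = 4·1/8 + 5·1/8 + 6·3/8 + 7·3/8
 = 1/2 + 5/8 + 9/4 + 21/8
 = 6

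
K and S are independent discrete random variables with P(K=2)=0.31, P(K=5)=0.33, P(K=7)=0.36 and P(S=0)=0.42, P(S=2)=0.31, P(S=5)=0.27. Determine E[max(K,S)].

E[max(K,S)] = Σ_k Σ_s max(k,s) · P(K=k)P(S=s)
 = 2·0.1302 + 2·0.0961 + 5·0.0837 + 5·0.1386 + 5·0.1023 + 5·0.0891 + 7·0.1512 + 7·0.1116 + 7·0.0972
 = 0.2604 + 0.1922 + 0.4185 + 0.693 + 0.5115 + 0.4455 + 1.0584 + 0.7812 + 0.6804
 = 5.0411

5.0411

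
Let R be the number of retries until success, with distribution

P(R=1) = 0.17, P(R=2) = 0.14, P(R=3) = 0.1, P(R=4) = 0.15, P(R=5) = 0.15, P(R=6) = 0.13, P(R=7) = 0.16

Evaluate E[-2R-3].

E[-2R-3] = Σ (-2r-3)·P(R=r)
 = (-5)·0.17 + (-7)·0.14 + (-9)·0.1 + (-11)·0.15 + (-13)·0.15 + (-15)·0.13 + (-17)·0.16
 = (-0.85) + (-0.98) + (-0.9) + (-1.65) + (-1.95) + (-1.95) + (-2.72)
 = -11

-11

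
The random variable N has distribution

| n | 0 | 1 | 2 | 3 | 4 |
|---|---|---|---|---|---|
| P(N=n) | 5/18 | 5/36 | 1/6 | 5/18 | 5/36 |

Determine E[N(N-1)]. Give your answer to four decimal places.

E[N(N-1)] = Σ n(n-1)·P(N=n)
 = 0·5/18 + 0·5/36 + 2·1/6 + 6·5/18 + 12·5/36
 = 0 + 0 + 1/3 + 5/3 + 5/3
 = 11/3

3.6667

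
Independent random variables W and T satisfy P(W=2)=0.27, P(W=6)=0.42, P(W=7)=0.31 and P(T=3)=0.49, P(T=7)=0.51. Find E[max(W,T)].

6.265

E[max(W,T)] = Σ_w Σ_t max(w,t) · P(W=w)P(T=t)
 = 3·0.1323 + 7·0.1377 + 6·0.2058 + 7·0.2142 + 7·0.1519 + 7·0.1581
 = 0.3969 + 0.9639 + 1.2348 + 1.4994 + 1.0633 + 1.1067
 = 6.265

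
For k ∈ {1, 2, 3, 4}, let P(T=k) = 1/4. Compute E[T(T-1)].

5

E[T(T-1)] = Σ t(t-1)·P(T=t)
 = 0·1/4 + 2·1/4 + 6·1/4 + 12·1/4
 = 0 + 1/2 + 3/2 + 3
 = 5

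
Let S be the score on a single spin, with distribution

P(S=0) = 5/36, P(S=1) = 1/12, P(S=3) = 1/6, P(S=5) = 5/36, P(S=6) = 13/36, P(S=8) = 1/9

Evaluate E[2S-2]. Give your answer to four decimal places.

6.6667

E[2S-2] = Σ (2s-2)·P(S=s)
 = (-2)·5/36 + 0·1/12 + 4·1/6 + 8·5/36 + 10·13/36 + 14·1/9
 = (-5/18) + 0 + 2/3 + 10/9 + 65/18 + 14/9
 = 20/3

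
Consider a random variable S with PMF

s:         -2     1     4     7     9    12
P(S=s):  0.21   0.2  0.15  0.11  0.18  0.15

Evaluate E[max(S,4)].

E[max(S,4)] = Σ max(s,4)·P(S=s)
 = 4·0.21 + 4·0.2 + 4·0.15 + 7·0.11 + 9·0.18 + 12·0.15
 = 0.84 + 0.8 + 0.6 + 0.77 + 1.62 + 1.8
 = 6.43

6.43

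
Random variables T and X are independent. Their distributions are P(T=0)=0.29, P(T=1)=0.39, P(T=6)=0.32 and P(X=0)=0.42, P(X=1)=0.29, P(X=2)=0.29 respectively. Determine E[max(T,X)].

2.6754

E[max(T,X)] = Σ_t Σ_x max(t,x) · P(T=t)P(X=x)
 = 0·0.1218 + 1·0.0841 + 2·0.0841 + 1·0.1638 + 1·0.1131 + 2·0.1131 + 6·0.1344 + 6·0.0928 + 6·0.0928
 = 0 + 0.0841 + 0.1682 + 0.1638 + 0.1131 + 0.2262 + 0.8064 + 0.5568 + 0.5568
 = 2.6754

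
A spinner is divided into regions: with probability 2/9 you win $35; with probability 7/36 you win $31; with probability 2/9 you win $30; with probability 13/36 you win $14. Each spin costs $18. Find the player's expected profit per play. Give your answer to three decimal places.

E[payout] = 35·2/9 + 31·7/36 + 30·2/9 + 14·13/36
 = 70/9 + 217/36 + 20/3 + 91/18
 = 919/36
Net = 919/36 - 18 = 271/36

7.528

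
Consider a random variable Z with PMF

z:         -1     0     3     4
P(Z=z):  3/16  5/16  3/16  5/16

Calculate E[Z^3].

24.875

E[Z^3] = Σ z^3·P(Z=z)
 = (-1)·3/16 + 0·5/16 + 27·3/16 + 64·5/16
 = (-3/16) + 0 + 81/16 + 20
 = 199/8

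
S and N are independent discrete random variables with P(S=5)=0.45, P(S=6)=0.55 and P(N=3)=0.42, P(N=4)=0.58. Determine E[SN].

E[SN] = Σ_s Σ_n sn · P(S=s)P(N=n)
 = 15·0.189 + 20·0.261 + 18·0.231 + 24·0.319
 = 2.835 + 5.22 + 4.158 + 7.656
 = 19.869

19.869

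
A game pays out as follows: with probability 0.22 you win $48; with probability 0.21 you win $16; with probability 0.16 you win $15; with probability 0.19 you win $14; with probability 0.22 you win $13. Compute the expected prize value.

21.84

E[payout] = 48·0.22 + 16·0.21 + 15·0.16 + 14·0.19 + 13·0.22
 = 10.56 + 3.36 + 2.4 + 2.66 + 2.86
 = 21.84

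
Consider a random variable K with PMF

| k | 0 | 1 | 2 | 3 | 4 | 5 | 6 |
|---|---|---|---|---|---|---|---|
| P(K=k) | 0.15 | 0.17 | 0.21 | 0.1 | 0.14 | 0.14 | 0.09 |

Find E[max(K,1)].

E[max(K,1)] = Σ max(k,1)·P(K=k)
 = 1·0.15 + 1·0.17 + 2·0.21 + 3·0.1 + 4·0.14 + 5·0.14 + 6·0.09
 = 0.15 + 0.17 + 0.42 + 0.3 + 0.56 + 0.7 + 0.54
 = 2.84

2.84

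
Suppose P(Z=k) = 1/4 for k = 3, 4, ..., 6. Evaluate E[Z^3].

E[Z^3] = Σ z^3·P(Z=z)
 = 27·1/4 + 64·1/4 + 125·1/4 + 216·1/4
 = 27/4 + 16 + 125/4 + 54
 = 108

108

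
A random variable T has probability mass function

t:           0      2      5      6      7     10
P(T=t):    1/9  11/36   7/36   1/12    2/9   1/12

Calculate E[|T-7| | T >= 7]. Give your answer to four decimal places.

0.8182

P(T >= 7) = 2/9 + 1/12 = 11/36.
E[|T-7| | T >= 7] = [0·2/9 + 3·1/12] / (11/36)
 = 1/4 / (11/36)
 = 9/11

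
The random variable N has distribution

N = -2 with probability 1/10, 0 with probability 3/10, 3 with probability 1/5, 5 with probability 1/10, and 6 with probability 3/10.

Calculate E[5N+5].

18.5

E[5N+5] = Σ (5n+5)·P(N=n)
 = (-5)·1/10 + 5·3/10 + 20·1/5 + 30·1/10 + 35·3/10
 = (-1/2) + 3/2 + 4 + 3 + 21/2
 = 37/2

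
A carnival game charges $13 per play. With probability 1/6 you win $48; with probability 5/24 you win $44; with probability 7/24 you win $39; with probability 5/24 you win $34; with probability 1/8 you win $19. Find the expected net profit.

25

E[payout] = 48·1/6 + 44·5/24 + 39·7/24 + 34·5/24 + 19·1/8
 = 8 + 55/6 + 91/8 + 85/12 + 19/8
 = 38
Net = 38 - 13 = 25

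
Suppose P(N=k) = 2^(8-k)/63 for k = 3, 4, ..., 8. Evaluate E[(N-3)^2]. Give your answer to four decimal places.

E[(N-3)^2] = Σ (n-3)^2·P(N=n)
 = 0·32/63 + 1·16/63 + 4·8/63 + 9·4/63 + 16·2/63 + 25·1/63
 = 0 + 16/63 + 32/63 + 4/7 + 32/63 + 25/63
 = 47/21

2.2381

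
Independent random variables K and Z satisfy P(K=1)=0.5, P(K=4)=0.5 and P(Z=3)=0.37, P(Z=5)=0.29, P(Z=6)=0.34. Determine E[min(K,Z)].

2.315

E[min(K,Z)] = Σ_k Σ_z min(k,z) · P(K=k)P(Z=z)
 = 1·0.185 + 1·0.145 + 1·0.17 + 3·0.185 + 4·0.145 + 4·0.17
 = 0.185 + 0.145 + 0.17 + 0.555 + 0.58 + 0.68
 = 2.315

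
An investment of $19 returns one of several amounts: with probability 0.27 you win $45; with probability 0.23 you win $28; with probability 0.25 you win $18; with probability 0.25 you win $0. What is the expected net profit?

4.09

E[payout] = 45·0.27 + 28·0.23 + 18·0.25 + 0·0.25
 = 12.15 + 6.44 + 4.5 + 0
 = 23.09
Net = 23.09 - 19 = 4.09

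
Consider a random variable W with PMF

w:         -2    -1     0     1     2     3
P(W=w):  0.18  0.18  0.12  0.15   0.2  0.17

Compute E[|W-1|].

E[|W-1|] = Σ |w-1|·P(W=w)
 = 3·0.18 + 2·0.18 + 1·0.12 + 0·0.15 + 1·0.2 + 2·0.17
 = 0.54 + 0.36 + 0.12 + 0 + 0.2 + 0.34
 = 1.56

1.56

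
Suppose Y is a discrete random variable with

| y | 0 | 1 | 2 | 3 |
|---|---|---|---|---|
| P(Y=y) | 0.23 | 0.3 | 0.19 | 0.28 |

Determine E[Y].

E[Y] = Σ y·P(Y=y)
 = 0·0.23 + 1·0.3 + 2·0.19 + 3·0.28
 = 0 + 0.3 + 0.38 + 0.84
 = 1.52

1.52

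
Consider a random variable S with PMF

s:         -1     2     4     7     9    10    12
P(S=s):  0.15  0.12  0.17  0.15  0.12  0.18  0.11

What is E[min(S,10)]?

5.8

E[min(S,10)] = Σ min(s,10)·P(S=s)
 = (-1)·0.15 + 2·0.12 + 4·0.17 + 7·0.15 + 9·0.12 + 10·0.18 + 10·0.11
 = (-0.15) + 0.24 + 0.68 + 1.05 + 1.08 + 1.8 + 1.1
 = 5.8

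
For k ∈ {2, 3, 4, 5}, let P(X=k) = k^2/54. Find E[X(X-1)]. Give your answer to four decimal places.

13.9630

E[X(X-1)] = Σ x(x-1)·P(X=x)
 = 2·2/27 + 6·1/6 + 12·8/27 + 20·25/54
 = 4/27 + 1 + 32/9 + 250/27
 = 377/27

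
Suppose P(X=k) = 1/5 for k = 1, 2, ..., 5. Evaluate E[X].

E[X] = Σ x·P(X=x)
 = 1·1/5 + 2·1/5 + 3·1/5 + 4·1/5 + 5·1/5
 = 1/5 + 2/5 + 3/5 + 4/5 + 1
 = 3

3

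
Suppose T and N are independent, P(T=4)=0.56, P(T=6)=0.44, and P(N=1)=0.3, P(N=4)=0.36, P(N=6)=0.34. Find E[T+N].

E[T+N] = Σ_t Σ_n (t+n) · P(T=t)P(N=n)
 = 5·0.168 + 8·0.2016 + 10·0.1904 + 7·0.132 + 10·0.1584 + 12·0.1496
 = 0.84 + 1.6128 + 1.904 + 0.924 + 1.584 + 1.7952
 = 8.66

8.66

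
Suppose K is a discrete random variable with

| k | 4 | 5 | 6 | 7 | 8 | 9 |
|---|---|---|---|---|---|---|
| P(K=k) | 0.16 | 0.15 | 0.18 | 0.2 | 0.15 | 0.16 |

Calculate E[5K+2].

E[5K+2] = Σ (5k+2)·P(K=k)
 = 22·0.16 + 27·0.15 + 32·0.18 + 37·0.2 + 42·0.15 + 47·0.16
 = 3.52 + 4.05 + 5.76 + 7.4 + 6.3 + 7.52
 = 34.55

34.55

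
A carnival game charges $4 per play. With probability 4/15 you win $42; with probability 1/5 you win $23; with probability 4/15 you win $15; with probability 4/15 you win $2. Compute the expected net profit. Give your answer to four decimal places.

E[payout] = 42·4/15 + 23·1/5 + 15·4/15 + 2·4/15
 = 56/5 + 23/5 + 4 + 8/15
 = 61/3
Net = 61/3 - 4 = 49/3

16.3333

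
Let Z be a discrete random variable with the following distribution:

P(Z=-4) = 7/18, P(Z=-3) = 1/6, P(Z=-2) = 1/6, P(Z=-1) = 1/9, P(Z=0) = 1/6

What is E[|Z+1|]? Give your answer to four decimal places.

E[|Z+1|] = Σ |z+1|·P(Z=z)
 = 3·7/18 + 2·1/6 + 1·1/6 + 0·1/9 + 1·1/6
 = 7/6 + 1/3 + 1/6 + 0 + 1/6
 = 11/6

1.8333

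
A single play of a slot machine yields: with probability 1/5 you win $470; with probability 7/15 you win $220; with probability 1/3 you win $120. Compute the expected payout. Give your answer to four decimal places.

E[payout] = 470·1/5 + 220·7/15 + 120·1/3
 = 94 + 308/3 + 40
 = 710/3

236.6667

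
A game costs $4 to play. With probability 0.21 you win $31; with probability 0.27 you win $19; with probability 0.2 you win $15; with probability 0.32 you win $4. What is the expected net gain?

E[payout] = 31·0.21 + 19·0.27 + 15·0.2 + 4·0.32
 = 6.51 + 5.13 + 3 + 1.28
 = 15.92
Net = 15.92 - 4 = 11.92

11.92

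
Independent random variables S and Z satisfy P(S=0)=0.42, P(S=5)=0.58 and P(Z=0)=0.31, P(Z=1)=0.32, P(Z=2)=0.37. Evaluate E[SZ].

E[SZ] = Σ_s Σ_z sz · P(S=s)P(Z=z)
 = 0·0.1302 + 0·0.1344 + 0·0.1554 + 0·0.1798 + 5·0.1856 + 10·0.2146
 = 0 + 0 + 0 + 0 + 0.928 + 2.146
 = 3.074

3.074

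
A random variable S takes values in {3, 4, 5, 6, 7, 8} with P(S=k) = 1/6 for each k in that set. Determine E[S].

5.5

E[S] = Σ s·P(S=s)
 = 3·1/6 + 4·1/6 + 5·1/6 + 6·1/6 + 7·1/6 + 8·1/6
 = 1/2 + 2/3 + 5/6 + 1 + 7/6 + 4/3
 = 11/2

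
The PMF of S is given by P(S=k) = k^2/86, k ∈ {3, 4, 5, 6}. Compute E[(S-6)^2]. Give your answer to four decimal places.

E[(S-6)^2] = Σ (s-6)^2·P(S=s)
 = 9·9/86 + 4·8/43 + 1·25/86 + 0·18/43
 = 81/86 + 32/43 + 25/86 + 0
 = 85/43

1.9767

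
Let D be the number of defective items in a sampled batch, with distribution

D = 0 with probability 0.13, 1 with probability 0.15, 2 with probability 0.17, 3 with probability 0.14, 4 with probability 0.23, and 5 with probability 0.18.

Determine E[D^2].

E[D^2] = Σ d^2·P(D=d)
 = 0·0.13 + 1·0.15 + 4·0.17 + 9·0.14 + 16·0.23 + 25·0.18
 = 0 + 0.15 + 0.68 + 1.26 + 3.68 + 4.5
 = 10.27

10.27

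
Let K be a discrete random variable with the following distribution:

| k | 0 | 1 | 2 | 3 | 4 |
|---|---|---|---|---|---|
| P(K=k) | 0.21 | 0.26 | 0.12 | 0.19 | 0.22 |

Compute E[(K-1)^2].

E[(K-1)^2] = Σ (k-1)^2·P(K=k)
 = 1·0.21 + 0·0.26 + 1·0.12 + 4·0.19 + 9·0.22
 = 0.21 + 0 + 0.12 + 0.76 + 1.98
 = 3.07

3.07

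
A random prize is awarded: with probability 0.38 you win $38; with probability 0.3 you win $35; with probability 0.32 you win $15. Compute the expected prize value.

29.74

E[payout] = 38·0.38 + 35·0.3 + 15·0.32
 = 14.44 + 10.5 + 4.8
 = 29.74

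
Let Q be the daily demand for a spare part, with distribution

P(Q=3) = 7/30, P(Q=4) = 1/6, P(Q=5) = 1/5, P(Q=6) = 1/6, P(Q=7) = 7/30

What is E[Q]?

5

E[Q] = Σ q·P(Q=q)
 = 3·7/30 + 4·1/6 + 5·1/5 + 6·1/6 + 7·7/30
 = 7/10 + 2/3 + 1 + 1 + 49/30
 = 5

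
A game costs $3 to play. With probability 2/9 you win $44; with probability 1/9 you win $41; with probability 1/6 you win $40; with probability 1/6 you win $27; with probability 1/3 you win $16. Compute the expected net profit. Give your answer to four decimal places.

E[payout] = 44·2/9 + 41·1/9 + 40·1/6 + 27·1/6 + 16·1/3
 = 88/9 + 41/9 + 20/3 + 9/2 + 16/3
 = 185/6
Net = 185/6 - 3 = 167/6

27.8333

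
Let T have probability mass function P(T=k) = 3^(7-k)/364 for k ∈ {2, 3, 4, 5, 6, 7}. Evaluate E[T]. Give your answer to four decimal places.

E[T] = Σ t·P(T=t)
 = 2·243/364 + 3·81/364 + 4·27/364 + 5·9/364 + 6·3/364 + 7·1/364
 = 243/182 + 243/364 + 27/91 + 45/364 + 9/182 + 1/52
 = 907/364

2.4918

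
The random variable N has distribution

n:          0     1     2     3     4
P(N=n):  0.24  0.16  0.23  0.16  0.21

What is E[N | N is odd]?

P(N is odd) = 0.16 + 0.16 = 0.32.
E[N | N is odd] = [1·0.16 + 3·0.16] / 0.32
 = 0.64 / 0.32
 = 2

2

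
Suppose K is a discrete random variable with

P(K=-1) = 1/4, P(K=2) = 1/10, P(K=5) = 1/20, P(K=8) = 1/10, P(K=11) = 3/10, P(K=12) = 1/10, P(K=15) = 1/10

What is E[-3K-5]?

E[-3K-5] = Σ (-3k-5)·P(K=k)
 = (-2)·1/4 + (-11)·1/10 + (-20)·1/20 + (-29)·1/10 + (-38)·3/10 + (-41)·1/10 + (-50)·1/10
 = (-1/2) + (-11/10) + (-1) + (-29/10) + (-57/5) + (-41/10) + (-5)
 = -26

-26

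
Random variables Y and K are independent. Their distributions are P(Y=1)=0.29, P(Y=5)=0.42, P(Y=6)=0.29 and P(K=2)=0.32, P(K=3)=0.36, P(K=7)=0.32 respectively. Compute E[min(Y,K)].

E[min(Y,K)] = Σ_y Σ_k min(y,k) · P(Y=y)P(K=k)
 = 1·0.0928 + 1·0.1044 + 1·0.0928 + 2·0.1344 + 3·0.1512 + 5·0.1344 + 2·0.0928 + 3·0.1044 + 6·0.0928
 = 0.0928 + 0.1044 + 0.0928 + 0.2688 + 0.4536 + 0.672 + 0.1856 + 0.3132 + 0.5568
 = 2.74

2.74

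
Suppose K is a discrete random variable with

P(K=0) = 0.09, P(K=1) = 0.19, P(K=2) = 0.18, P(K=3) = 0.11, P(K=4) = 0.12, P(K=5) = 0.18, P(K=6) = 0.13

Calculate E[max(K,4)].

4.44

E[max(K,4)] = Σ max(k,4)·P(K=k)
 = 4·0.09 + 4·0.19 + 4·0.18 + 4·0.11 + 4·0.12 + 5·0.18 + 6·0.13
 = 0.36 + 0.76 + 0.72 + 0.44 + 0.48 + 0.9 + 0.78
 = 4.44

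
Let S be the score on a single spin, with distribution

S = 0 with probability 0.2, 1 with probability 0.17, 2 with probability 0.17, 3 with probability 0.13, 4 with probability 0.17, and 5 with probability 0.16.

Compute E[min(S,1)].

0.8

E[min(S,1)] = Σ min(s,1)·P(S=s)
 = 0·0.2 + 1·0.17 + 1·0.17 + 1·0.13 + 1·0.17 + 1·0.16
 = 0 + 0.17 + 0.17 + 0.13 + 0.17 + 0.16
 = 0.8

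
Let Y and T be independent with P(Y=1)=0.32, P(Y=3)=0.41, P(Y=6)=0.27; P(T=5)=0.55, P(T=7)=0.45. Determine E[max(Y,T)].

6.0485

E[max(Y,T)] = Σ_y Σ_t max(y,t) · P(Y=y)P(T=t)
 = 5·0.176 + 7·0.144 + 5·0.2255 + 7·0.1845 + 6·0.1485 + 7·0.1215
 = 0.88 + 1.008 + 1.1275 + 1.2915 + 0.891 + 0.8505
 = 6.0485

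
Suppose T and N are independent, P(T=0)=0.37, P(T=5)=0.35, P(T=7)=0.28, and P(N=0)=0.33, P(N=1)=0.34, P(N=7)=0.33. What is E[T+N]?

E[T+N] = Σ_t Σ_n (t+n) · P(T=t)P(N=n)
 = 0·0.1221 + 1·0.1258 + 7·0.1221 + 5·0.1155 + 6·0.119 + 12·0.1155 + 7·0.0924 + 8·0.0952 + 14·0.0924
 = 0 + 0.1258 + 0.8547 + 0.5775 + 0.714 + 1.386 + 0.6468 + 0.7616 + 1.2936
 = 6.36

6.36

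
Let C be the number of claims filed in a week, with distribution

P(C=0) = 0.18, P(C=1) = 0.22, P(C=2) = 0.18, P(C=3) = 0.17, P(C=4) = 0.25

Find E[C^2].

E[C^2] = Σ c^2·P(C=c)
 = 0·0.18 + 1·0.22 + 4·0.18 + 9·0.17 + 16·0.25
 = 0 + 0.22 + 0.72 + 1.53 + 4
 = 6.47

6.47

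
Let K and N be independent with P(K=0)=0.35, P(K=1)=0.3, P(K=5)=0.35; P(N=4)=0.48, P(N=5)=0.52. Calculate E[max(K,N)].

E[max(K,N)] = Σ_k Σ_n max(k,n) · P(K=k)P(N=n)
 = 4·0.168 + 5·0.182 + 4·0.144 + 5·0.156 + 5·0.168 + 5·0.182
 = 0.672 + 0.91 + 0.576 + 0.78 + 0.84 + 0.91
 = 4.688

4.688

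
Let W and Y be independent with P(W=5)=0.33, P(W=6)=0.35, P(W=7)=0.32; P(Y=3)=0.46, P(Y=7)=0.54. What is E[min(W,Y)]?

E[min(W,Y)] = Σ_w Σ_y min(w,y) · P(W=w)P(Y=y)
 = 3·0.1518 + 5·0.1782 + 3·0.161 + 6·0.189 + 3·0.1472 + 7·0.1728
 = 0.4554 + 0.891 + 0.483 + 1.134 + 0.4416 + 1.2096
 = 4.6146

4.6146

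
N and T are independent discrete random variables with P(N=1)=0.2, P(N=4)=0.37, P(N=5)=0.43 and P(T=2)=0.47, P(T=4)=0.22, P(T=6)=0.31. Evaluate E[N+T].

7.51

E[N+T] = Σ_n Σ_t (n+t) · P(N=n)P(T=t)
 = 3·0.094 + 5·0.044 + 7·0.062 + 6·0.1739 + 8·0.0814 + 10·0.1147 + 7·0.2021 + 9·0.0946 + 11·0.1333
 = 0.282 + 0.22 + 0.434 + 1.0434 + 0.6512 + 1.147 + 1.4147 + 0.8514 + 1.4663
 = 7.51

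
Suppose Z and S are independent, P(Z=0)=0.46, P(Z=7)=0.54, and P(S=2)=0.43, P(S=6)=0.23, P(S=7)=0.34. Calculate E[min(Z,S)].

E[min(Z,S)] = Σ_z Σ_s min(z,s) · P(Z=z)P(S=s)
 = 0·0.1978 + 0·0.1058 + 0·0.1564 + 2·0.2322 + 6·0.1242 + 7·0.1836
 = 0 + 0 + 0 + 0.4644 + 0.7452 + 1.2852
 = 2.4948

2.4948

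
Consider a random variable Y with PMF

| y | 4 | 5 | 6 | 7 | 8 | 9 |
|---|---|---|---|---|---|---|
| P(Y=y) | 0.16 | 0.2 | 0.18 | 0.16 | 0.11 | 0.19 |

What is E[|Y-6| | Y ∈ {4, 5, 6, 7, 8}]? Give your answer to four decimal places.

P(Y ∈ {4, 5, 6, 7, 8}) = 0.16 + 0.2 + 0.18 + 0.16 + 0.11 = 0.81.
E[|Y-6| | Y ∈ {4, 5, 6, 7, 8}] = [2·0.16 + 1·0.2 + 0·0.18 + 1·0.16 + 2·0.11] / 0.81
 = 0.9 / 0.81
 = 10/9

1.1111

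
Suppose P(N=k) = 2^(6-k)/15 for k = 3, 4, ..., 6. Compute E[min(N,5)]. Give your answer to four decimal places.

E[min(N,5)] = Σ min(n,5)·P(N=n)
 = 3·8/15 + 4·4/15 + 5·2/15 + 5·1/15
 = 8/5 + 16/15 + 2/3 + 1/3
 = 11/3

3.6667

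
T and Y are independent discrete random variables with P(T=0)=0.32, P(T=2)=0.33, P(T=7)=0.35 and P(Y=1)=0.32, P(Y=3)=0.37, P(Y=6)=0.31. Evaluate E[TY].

E[TY] = Σ_t Σ_y ty · P(T=t)P(Y=y)
 = 0·0.1024 + 0·0.1184 + 0·0.0992 + 2·0.1056 + 6·0.1221 + 12·0.1023 + 7·0.112 + 21·0.1295 + 42·0.1085
 = 0 + 0 + 0 + 0.2112 + 0.7326 + 1.2276 + 0.784 + 2.7195 + 4.557
 = 10.2319

10.2319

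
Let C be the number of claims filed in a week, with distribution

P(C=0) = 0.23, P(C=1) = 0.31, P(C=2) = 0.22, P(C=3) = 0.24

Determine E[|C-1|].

0.93

E[|C-1|] = Σ |c-1|·P(C=c)
 = 1·0.23 + 0·0.31 + 1·0.22 + 2·0.24
 = 0.23 + 0 + 0.22 + 0.48
 = 0.93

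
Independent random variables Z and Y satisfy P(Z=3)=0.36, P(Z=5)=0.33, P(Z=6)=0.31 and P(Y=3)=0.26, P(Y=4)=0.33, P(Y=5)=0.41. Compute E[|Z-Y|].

E[|Z-Y|] = Σ_z Σ_y |z-y| · P(Z=z)P(Y=y)
 = 0·0.0936 + 1·0.1188 + 2·0.1476 + 2·0.0858 + 1·0.1089 + 0·0.1353 + 3·0.0806 + 2·0.1023 + 1·0.1271
 = 0 + 0.1188 + 0.2952 + 0.1716 + 0.1089 + 0 + 0.2418 + 0.2046 + 0.1271
 = 1.268

1.268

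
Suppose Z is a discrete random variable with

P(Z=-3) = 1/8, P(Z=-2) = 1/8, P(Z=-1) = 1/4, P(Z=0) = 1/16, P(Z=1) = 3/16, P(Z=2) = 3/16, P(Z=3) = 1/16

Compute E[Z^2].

3.375

E[Z^2] = Σ z^2·P(Z=z)
 = 9·1/8 + 4·1/8 + 1·1/4 + 0·1/16 + 1·3/16 + 4·3/16 + 9·1/16
 = 9/8 + 1/2 + 1/4 + 0 + 3/16 + 3/4 + 9/16
 = 27/8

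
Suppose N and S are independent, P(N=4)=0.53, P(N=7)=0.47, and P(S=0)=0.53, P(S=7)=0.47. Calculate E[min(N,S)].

2.5427

E[min(N,S)] = Σ_n Σ_s min(n,s) · P(N=n)P(S=s)
 = 0·0.2809 + 4·0.2491 + 0·0.2491 + 7·0.2209
 = 0 + 0.9964 + 0 + 1.5463
 = 2.5427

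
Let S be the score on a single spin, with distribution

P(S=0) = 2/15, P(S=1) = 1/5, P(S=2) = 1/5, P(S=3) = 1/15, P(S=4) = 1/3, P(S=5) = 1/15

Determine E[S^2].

E[S^2] = Σ s^2·P(S=s)
 = 0·2/15 + 1·1/5 + 4·1/5 + 9·1/15 + 16·1/3 + 25·1/15
 = 0 + 1/5 + 4/5 + 3/5 + 16/3 + 5/3
 = 43/5

8.6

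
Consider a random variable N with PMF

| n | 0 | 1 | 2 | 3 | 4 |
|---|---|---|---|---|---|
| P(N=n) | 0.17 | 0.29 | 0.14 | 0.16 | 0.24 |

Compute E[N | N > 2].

P(N > 2) = 0.16 + 0.24 = 0.4.
E[N | N > 2] = [3·0.16 + 4·0.24] / 0.4
 = 1.44 / 0.4
 = 18/5

3.6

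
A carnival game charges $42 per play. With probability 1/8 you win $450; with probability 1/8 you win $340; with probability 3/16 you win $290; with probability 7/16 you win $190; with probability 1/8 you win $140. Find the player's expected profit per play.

211.75

E[payout] = 450·1/8 + 340·1/8 + 290·3/16 + 190·7/16 + 140·1/8
 = 225/4 + 85/2 + 435/8 + 665/8 + 35/2
 = 1015/4
Net = 1015/4 - 42 = 847/4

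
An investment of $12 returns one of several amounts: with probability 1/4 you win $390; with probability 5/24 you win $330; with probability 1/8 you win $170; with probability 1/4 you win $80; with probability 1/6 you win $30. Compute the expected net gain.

E[payout] = 390·1/4 + 330·5/24 + 170·1/8 + 80·1/4 + 30·1/6
 = 195/2 + 275/4 + 85/4 + 20 + 5
 = 425/2
Net = 425/2 - 12 = 401/2

200.5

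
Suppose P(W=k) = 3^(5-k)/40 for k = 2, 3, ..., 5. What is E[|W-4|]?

E[|W-4|] = Σ |w-4|·P(W=w)
 = 2·27/40 + 1·9/40 + 0·3/40 + 1·1/40
 = 27/20 + 9/40 + 0 + 1/40
 = 8/5

1.6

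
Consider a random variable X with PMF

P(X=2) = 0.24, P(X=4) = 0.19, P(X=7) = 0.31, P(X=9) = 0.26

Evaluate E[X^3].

309.95

E[X^3] = Σ x^3·P(X=x)
 = 8·0.24 + 64·0.19 + 343·0.31 + 729·0.26
 = 1.92 + 12.16 + 106.33 + 189.54
 = 309.95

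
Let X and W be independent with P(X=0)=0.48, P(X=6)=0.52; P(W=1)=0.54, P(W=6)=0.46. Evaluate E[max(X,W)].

4.704

E[max(X,W)] = Σ_x Σ_w max(x,w) · P(X=x)P(W=w)
 = 1·0.2592 + 6·0.2208 + 6·0.2808 + 6·0.2392
 = 0.2592 + 1.3248 + 1.6848 + 1.4352
 = 4.704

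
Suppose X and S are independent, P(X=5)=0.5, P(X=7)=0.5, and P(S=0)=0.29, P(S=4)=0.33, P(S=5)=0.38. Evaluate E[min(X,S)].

3.22

E[min(X,S)] = Σ_x Σ_s min(x,s) · P(X=x)P(S=s)
 = 0·0.145 + 4·0.165 + 5·0.19 + 0·0.145 + 4·0.165 + 5·0.19
 = 0 + 0.66 + 0.95 + 0 + 0.66 + 0.95
 = 3.22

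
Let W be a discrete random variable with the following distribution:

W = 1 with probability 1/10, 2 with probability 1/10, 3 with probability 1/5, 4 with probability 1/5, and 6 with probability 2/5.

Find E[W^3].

105.5

E[W^3] = Σ w^3·P(W=w)
 = 1·1/10 + 8·1/10 + 27·1/5 + 64·1/5 + 216·2/5
 = 1/10 + 4/5 + 27/5 + 64/5 + 432/5
 = 211/2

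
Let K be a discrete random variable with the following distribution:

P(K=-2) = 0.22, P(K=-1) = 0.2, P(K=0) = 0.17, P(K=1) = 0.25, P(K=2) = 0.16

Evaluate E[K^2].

E[K^2] = Σ k^2·P(K=k)
 = 4·0.22 + 1·0.2 + 0·0.17 + 1·0.25 + 4·0.16
 = 0.88 + 0.2 + 0 + 0.25 + 0.64
 = 1.97

1.97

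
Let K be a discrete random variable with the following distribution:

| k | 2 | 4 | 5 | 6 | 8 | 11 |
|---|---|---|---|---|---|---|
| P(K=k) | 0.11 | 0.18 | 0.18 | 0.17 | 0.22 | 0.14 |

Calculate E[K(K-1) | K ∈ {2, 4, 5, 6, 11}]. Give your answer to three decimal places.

P(K ∈ {2, 4, 5, 6, 11}) = 0.11 + 0.18 + 0.18 + 0.17 + 0.14 = 0.78.
E[K(K-1) | K ∈ {2, 4, 5, 6, 11}] = [2·0.11 + 12·0.18 + 20·0.18 + 30·0.17 + 110·0.14] / 0.78
 = 26.48 / 0.78
 = 1324/39

33.949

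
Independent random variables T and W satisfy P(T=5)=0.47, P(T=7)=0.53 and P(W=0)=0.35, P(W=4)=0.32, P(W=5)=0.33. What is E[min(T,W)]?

E[min(T,W)] = Σ_t Σ_w min(t,w) · P(T=t)P(W=w)
 = 0·0.1645 + 4·0.1504 + 5·0.1551 + 0·0.1855 + 4·0.1696 + 5·0.1749
 = 0 + 0.6016 + 0.7755 + 0 + 0.6784 + 0.8745
 = 2.93

2.93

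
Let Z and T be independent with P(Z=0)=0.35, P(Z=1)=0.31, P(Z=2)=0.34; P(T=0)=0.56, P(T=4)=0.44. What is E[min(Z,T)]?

E[min(Z,T)] = Σ_z Σ_t min(z,t) · P(Z=z)P(T=t)
 = 0·0.196 + 0·0.154 + 0·0.1736 + 1·0.1364 + 0·0.1904 + 2·0.1496
 = 0 + 0 + 0 + 0.1364 + 0 + 0.2992
 = 0.4356

0.4356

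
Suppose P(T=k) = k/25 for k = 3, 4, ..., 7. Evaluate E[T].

5.4

E[T] = Σ t·P(T=t)
 = 3·3/25 + 4·4/25 + 5·1/5 + 6·6/25 + 7·7/25
 = 9/25 + 16/25 + 1 + 36/25 + 49/25
 = 27/5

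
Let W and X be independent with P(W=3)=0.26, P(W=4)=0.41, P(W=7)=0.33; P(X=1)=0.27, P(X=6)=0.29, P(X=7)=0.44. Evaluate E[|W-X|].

E[|W-X|] = Σ_w Σ_x |w-x| · P(W=w)P(X=x)
 = 2·0.0702 + 3·0.0754 + 4·0.1144 + 3·0.1107 + 2·0.1189 + 3·0.1804 + 6·0.0891 + 1·0.0957 + 0·0.1452
 = 0.1404 + 0.2262 + 0.4576 + 0.3321 + 0.2378 + 0.5412 + 0.5346 + 0.0957 + 0
 = 2.5656

2.5656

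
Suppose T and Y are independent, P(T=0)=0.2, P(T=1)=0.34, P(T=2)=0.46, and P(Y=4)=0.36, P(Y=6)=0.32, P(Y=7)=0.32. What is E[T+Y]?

E[T+Y] = Σ_t Σ_y (t+y) · P(T=t)P(Y=y)
 = 4·0.072 + 6·0.064 + 7·0.064 + 5·0.1224 + 7·0.1088 + 8·0.1088 + 6·0.1656 + 8·0.1472 + 9·0.1472
 = 0.288 + 0.384 + 0.448 + 0.612 + 0.7616 + 0.8704 + 0.9936 + 1.1776 + 1.3248
 = 6.86

6.86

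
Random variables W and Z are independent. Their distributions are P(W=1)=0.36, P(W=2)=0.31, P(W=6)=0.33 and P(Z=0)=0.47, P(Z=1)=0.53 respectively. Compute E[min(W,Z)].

E[min(W,Z)] = Σ_w Σ_z min(w,z) · P(W=w)P(Z=z)
 = 0·0.1692 + 1·0.1908 + 0·0.1457 + 1·0.1643 + 0·0.1551 + 1·0.1749
 = 0 + 0.1908 + 0 + 0.1643 + 0 + 0.1749
 = 0.53

0.53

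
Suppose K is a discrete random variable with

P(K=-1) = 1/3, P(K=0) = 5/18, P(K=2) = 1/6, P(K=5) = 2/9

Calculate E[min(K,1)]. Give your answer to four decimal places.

0.0556

E[min(K,1)] = Σ min(k,1)·P(K=k)
 = (-1)·1/3 + 0·5/18 + 1·1/6 + 1·2/9
 = (-1/3) + 0 + 1/6 + 2/9
 = 1/18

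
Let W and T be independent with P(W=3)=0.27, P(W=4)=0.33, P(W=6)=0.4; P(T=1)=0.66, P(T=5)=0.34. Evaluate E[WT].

10.6908

E[WT] = Σ_w Σ_t wt · P(W=w)P(T=t)
 = 3·0.1782 + 15·0.0918 + 4·0.2178 + 20·0.1122 + 6·0.264 + 30·0.136
 = 0.5346 + 1.377 + 0.8712 + 2.244 + 1.584 + 4.08
 = 10.6908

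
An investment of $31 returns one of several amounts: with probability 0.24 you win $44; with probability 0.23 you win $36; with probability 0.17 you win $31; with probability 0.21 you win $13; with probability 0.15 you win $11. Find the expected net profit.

-2.51

E[payout] = 44·0.24 + 36·0.23 + 31·0.17 + 13·0.21 + 11·0.15
 = 10.56 + 8.28 + 5.27 + 2.73 + 1.65
 = 28.49
Net = 28.49 - 31 = -2.51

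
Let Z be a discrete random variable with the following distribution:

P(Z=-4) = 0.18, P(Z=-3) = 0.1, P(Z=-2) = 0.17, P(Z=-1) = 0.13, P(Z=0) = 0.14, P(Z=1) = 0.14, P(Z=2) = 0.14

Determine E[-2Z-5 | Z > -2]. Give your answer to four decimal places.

-6.0545

P(Z > -2) = 0.13 + 0.14 + 0.14 + 0.14 = 0.55.
E[-2Z-5 | Z > -2] = [(-3)·0.13 + (-5)·0.14 + (-7)·0.14 + (-9)·0.14] / 0.55
 = -3.33 / 0.55
 = -333/55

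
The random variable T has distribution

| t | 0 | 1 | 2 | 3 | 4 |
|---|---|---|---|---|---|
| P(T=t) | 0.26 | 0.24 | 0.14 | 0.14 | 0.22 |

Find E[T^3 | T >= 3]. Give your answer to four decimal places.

49.6111

P(T >= 3) = 0.14 + 0.22 = 0.36.
E[T^3 | T >= 3] = [27·0.14 + 64·0.22] / 0.36
 = 17.86 / 0.36
 = 893/18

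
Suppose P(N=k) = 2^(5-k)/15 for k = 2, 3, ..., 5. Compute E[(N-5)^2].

E[(N-5)^2] = Σ (n-5)^2·P(N=n)
 = 9·8/15 + 4·4/15 + 1·2/15 + 0·1/15
 = 24/5 + 16/15 + 2/15 + 0
 = 6

6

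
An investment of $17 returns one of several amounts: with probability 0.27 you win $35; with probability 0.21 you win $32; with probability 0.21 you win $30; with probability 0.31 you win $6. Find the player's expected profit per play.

7.33

E[payout] = 35·0.27 + 32·0.21 + 30·0.21 + 6·0.31
 = 9.45 + 6.72 + 6.3 + 1.86
 = 24.33
Net = 24.33 - 17 = 7.33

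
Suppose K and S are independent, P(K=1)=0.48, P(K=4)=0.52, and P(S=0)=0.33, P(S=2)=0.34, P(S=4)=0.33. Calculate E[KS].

E[KS] = Σ_k Σ_s ks · P(K=k)P(S=s)
 = 0·0.1584 + 2·0.1632 + 4·0.1584 + 0·0.1716 + 8·0.1768 + 16·0.1716
 = 0 + 0.3264 + 0.6336 + 0 + 1.4144 + 2.7456
 = 5.12

5.12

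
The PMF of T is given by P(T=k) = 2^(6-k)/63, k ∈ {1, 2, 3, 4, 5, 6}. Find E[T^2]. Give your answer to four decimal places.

E[T^2] = Σ t^2·P(T=t)
 = 1·32/63 + 4·16/63 + 9·8/63 + 16·4/63 + 25·2/63 + 36·1/63
 = 32/63 + 64/63 + 8/7 + 64/63 + 50/63 + 4/7
 = 106/21

5.0476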